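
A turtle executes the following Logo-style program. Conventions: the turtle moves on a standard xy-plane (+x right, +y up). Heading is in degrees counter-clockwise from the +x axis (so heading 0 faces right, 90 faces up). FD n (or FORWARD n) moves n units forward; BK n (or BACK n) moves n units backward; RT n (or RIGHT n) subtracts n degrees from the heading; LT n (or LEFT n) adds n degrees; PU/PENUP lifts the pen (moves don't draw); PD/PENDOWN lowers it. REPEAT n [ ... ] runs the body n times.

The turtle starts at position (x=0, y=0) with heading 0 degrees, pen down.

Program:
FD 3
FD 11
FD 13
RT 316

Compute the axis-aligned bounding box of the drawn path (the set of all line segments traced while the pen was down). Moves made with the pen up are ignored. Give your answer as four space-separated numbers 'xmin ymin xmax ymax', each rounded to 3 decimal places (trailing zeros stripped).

Executing turtle program step by step:
Start: pos=(0,0), heading=0, pen down
FD 3: (0,0) -> (3,0) [heading=0, draw]
FD 11: (3,0) -> (14,0) [heading=0, draw]
FD 13: (14,0) -> (27,0) [heading=0, draw]
RT 316: heading 0 -> 44
Final: pos=(27,0), heading=44, 3 segment(s) drawn

Segment endpoints: x in {0, 3, 14, 27}, y in {0}
xmin=0, ymin=0, xmax=27, ymax=0

Answer: 0 0 27 0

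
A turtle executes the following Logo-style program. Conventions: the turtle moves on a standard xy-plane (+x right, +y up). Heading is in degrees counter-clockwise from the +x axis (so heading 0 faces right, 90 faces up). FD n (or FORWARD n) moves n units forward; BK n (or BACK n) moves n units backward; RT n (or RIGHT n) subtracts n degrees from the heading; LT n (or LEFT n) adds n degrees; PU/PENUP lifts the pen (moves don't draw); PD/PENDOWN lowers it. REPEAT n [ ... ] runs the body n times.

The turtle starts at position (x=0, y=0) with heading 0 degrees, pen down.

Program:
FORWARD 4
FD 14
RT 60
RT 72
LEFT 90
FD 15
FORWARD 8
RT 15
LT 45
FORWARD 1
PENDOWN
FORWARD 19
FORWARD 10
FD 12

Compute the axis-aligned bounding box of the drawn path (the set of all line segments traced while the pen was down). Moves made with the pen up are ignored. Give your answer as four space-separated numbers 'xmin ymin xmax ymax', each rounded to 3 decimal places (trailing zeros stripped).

Answer: 0 -24.122 76.175 0

Derivation:
Executing turtle program step by step:
Start: pos=(0,0), heading=0, pen down
FD 4: (0,0) -> (4,0) [heading=0, draw]
FD 14: (4,0) -> (18,0) [heading=0, draw]
RT 60: heading 0 -> 300
RT 72: heading 300 -> 228
LT 90: heading 228 -> 318
FD 15: (18,0) -> (29.147,-10.037) [heading=318, draw]
FD 8: (29.147,-10.037) -> (35.092,-15.39) [heading=318, draw]
RT 15: heading 318 -> 303
LT 45: heading 303 -> 348
FD 1: (35.092,-15.39) -> (36.07,-15.598) [heading=348, draw]
PD: pen down
FD 19: (36.07,-15.598) -> (54.655,-19.548) [heading=348, draw]
FD 10: (54.655,-19.548) -> (64.437,-21.627) [heading=348, draw]
FD 12: (64.437,-21.627) -> (76.175,-24.122) [heading=348, draw]
Final: pos=(76.175,-24.122), heading=348, 8 segment(s) drawn

Segment endpoints: x in {0, 4, 18, 29.147, 35.092, 36.07, 54.655, 64.437, 76.175}, y in {-24.122, -21.627, -19.548, -15.598, -15.39, -10.037, 0}
xmin=0, ymin=-24.122, xmax=76.175, ymax=0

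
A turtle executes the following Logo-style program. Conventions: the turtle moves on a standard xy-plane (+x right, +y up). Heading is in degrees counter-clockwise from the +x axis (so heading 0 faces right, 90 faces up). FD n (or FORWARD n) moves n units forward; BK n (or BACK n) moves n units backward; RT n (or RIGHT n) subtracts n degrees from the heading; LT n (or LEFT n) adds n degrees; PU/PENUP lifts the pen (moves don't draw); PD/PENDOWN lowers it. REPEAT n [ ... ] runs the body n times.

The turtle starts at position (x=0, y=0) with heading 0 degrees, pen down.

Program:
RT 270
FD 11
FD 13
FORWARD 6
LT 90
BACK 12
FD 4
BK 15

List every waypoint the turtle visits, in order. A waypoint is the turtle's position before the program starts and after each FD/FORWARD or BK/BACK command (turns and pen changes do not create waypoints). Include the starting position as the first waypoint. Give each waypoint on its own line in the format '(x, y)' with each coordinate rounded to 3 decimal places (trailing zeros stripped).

Executing turtle program step by step:
Start: pos=(0,0), heading=0, pen down
RT 270: heading 0 -> 90
FD 11: (0,0) -> (0,11) [heading=90, draw]
FD 13: (0,11) -> (0,24) [heading=90, draw]
FD 6: (0,24) -> (0,30) [heading=90, draw]
LT 90: heading 90 -> 180
BK 12: (0,30) -> (12,30) [heading=180, draw]
FD 4: (12,30) -> (8,30) [heading=180, draw]
BK 15: (8,30) -> (23,30) [heading=180, draw]
Final: pos=(23,30), heading=180, 6 segment(s) drawn
Waypoints (7 total):
(0, 0)
(0, 11)
(0, 24)
(0, 30)
(12, 30)
(8, 30)
(23, 30)

Answer: (0, 0)
(0, 11)
(0, 24)
(0, 30)
(12, 30)
(8, 30)
(23, 30)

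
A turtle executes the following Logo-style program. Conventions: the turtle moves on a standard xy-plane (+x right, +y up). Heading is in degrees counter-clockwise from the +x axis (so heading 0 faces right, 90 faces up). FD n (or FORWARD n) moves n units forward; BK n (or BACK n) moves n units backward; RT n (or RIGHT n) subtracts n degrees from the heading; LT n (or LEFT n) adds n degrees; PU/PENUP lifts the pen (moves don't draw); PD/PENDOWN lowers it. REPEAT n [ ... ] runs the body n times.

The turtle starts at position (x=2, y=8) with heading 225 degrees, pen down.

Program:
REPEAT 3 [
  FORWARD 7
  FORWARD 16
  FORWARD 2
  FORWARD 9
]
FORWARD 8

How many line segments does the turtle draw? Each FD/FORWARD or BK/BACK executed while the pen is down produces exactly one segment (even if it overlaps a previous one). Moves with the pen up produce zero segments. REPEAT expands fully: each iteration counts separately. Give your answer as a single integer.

Answer: 13

Derivation:
Executing turtle program step by step:
Start: pos=(2,8), heading=225, pen down
REPEAT 3 [
  -- iteration 1/3 --
  FD 7: (2,8) -> (-2.95,3.05) [heading=225, draw]
  FD 16: (-2.95,3.05) -> (-14.263,-8.263) [heading=225, draw]
  FD 2: (-14.263,-8.263) -> (-15.678,-9.678) [heading=225, draw]
  FD 9: (-15.678,-9.678) -> (-22.042,-16.042) [heading=225, draw]
  -- iteration 2/3 --
  FD 7: (-22.042,-16.042) -> (-26.991,-20.991) [heading=225, draw]
  FD 16: (-26.991,-20.991) -> (-38.305,-32.305) [heading=225, draw]
  FD 2: (-38.305,-32.305) -> (-39.719,-33.719) [heading=225, draw]
  FD 9: (-39.719,-33.719) -> (-46.083,-40.083) [heading=225, draw]
  -- iteration 3/3 --
  FD 7: (-46.083,-40.083) -> (-51.033,-45.033) [heading=225, draw]
  FD 16: (-51.033,-45.033) -> (-62.347,-56.347) [heading=225, draw]
  FD 2: (-62.347,-56.347) -> (-63.761,-57.761) [heading=225, draw]
  FD 9: (-63.761,-57.761) -> (-70.125,-64.125) [heading=225, draw]
]
FD 8: (-70.125,-64.125) -> (-75.782,-69.782) [heading=225, draw]
Final: pos=(-75.782,-69.782), heading=225, 13 segment(s) drawn
Segments drawn: 13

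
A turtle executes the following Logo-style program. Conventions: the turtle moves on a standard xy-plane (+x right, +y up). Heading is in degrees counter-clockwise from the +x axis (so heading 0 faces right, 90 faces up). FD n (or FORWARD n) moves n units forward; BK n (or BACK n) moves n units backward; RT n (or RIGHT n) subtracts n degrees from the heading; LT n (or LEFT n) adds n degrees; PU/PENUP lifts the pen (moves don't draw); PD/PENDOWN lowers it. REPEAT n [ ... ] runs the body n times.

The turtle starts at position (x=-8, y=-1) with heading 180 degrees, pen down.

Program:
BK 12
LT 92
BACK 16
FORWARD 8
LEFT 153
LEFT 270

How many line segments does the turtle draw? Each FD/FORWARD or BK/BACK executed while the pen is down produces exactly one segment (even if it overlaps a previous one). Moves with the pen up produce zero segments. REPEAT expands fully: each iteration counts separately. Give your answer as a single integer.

Answer: 3

Derivation:
Executing turtle program step by step:
Start: pos=(-8,-1), heading=180, pen down
BK 12: (-8,-1) -> (4,-1) [heading=180, draw]
LT 92: heading 180 -> 272
BK 16: (4,-1) -> (3.442,14.99) [heading=272, draw]
FD 8: (3.442,14.99) -> (3.721,6.995) [heading=272, draw]
LT 153: heading 272 -> 65
LT 270: heading 65 -> 335
Final: pos=(3.721,6.995), heading=335, 3 segment(s) drawn
Segments drawn: 3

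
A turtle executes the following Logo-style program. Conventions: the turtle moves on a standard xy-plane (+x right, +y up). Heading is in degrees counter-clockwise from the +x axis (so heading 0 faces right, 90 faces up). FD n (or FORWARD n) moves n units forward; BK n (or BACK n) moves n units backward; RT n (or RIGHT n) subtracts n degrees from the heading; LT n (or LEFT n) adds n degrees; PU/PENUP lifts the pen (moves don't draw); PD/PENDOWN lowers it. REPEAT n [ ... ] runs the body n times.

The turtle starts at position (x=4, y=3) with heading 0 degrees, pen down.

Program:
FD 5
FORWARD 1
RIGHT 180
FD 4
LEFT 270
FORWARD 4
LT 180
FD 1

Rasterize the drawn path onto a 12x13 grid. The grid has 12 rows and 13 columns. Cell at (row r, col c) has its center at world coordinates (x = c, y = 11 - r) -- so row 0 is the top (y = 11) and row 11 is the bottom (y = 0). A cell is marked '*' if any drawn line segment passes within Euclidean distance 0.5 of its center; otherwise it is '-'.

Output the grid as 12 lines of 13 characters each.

Segment 0: (4,3) -> (9,3)
Segment 1: (9,3) -> (10,3)
Segment 2: (10,3) -> (6,3)
Segment 3: (6,3) -> (6,7)
Segment 4: (6,7) -> (6,6)

Answer: -------------
-------------
-------------
-------------
------*------
------*------
------*------
------*------
----*******--
-------------
-------------
-------------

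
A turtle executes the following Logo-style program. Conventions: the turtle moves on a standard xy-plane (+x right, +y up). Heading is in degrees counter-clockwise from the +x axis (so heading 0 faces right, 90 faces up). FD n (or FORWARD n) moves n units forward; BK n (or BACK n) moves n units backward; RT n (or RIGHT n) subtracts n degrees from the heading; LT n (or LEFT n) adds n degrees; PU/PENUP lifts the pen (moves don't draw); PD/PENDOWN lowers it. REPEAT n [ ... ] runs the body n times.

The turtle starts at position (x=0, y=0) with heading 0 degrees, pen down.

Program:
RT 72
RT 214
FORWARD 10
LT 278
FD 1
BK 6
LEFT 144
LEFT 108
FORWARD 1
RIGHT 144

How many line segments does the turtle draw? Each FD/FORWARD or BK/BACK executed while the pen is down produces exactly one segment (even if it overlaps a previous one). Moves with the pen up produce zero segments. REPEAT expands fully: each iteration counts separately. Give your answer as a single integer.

Answer: 4

Derivation:
Executing turtle program step by step:
Start: pos=(0,0), heading=0, pen down
RT 72: heading 0 -> 288
RT 214: heading 288 -> 74
FD 10: (0,0) -> (2.756,9.613) [heading=74, draw]
LT 278: heading 74 -> 352
FD 1: (2.756,9.613) -> (3.747,9.473) [heading=352, draw]
BK 6: (3.747,9.473) -> (-2.195,10.308) [heading=352, draw]
LT 144: heading 352 -> 136
LT 108: heading 136 -> 244
FD 1: (-2.195,10.308) -> (-2.633,9.41) [heading=244, draw]
RT 144: heading 244 -> 100
Final: pos=(-2.633,9.41), heading=100, 4 segment(s) drawn
Segments drawn: 4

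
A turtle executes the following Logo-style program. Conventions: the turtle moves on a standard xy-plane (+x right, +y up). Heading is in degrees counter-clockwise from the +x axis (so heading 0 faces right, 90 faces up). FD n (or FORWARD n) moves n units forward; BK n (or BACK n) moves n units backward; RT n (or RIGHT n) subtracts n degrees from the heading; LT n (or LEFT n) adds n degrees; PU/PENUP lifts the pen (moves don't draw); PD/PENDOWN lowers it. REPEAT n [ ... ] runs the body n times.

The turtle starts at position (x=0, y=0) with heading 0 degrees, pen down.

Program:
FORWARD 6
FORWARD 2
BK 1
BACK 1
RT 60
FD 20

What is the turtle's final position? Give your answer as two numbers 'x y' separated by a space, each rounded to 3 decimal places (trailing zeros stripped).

Executing turtle program step by step:
Start: pos=(0,0), heading=0, pen down
FD 6: (0,0) -> (6,0) [heading=0, draw]
FD 2: (6,0) -> (8,0) [heading=0, draw]
BK 1: (8,0) -> (7,0) [heading=0, draw]
BK 1: (7,0) -> (6,0) [heading=0, draw]
RT 60: heading 0 -> 300
FD 20: (6,0) -> (16,-17.321) [heading=300, draw]
Final: pos=(16,-17.321), heading=300, 5 segment(s) drawn

Answer: 16 -17.321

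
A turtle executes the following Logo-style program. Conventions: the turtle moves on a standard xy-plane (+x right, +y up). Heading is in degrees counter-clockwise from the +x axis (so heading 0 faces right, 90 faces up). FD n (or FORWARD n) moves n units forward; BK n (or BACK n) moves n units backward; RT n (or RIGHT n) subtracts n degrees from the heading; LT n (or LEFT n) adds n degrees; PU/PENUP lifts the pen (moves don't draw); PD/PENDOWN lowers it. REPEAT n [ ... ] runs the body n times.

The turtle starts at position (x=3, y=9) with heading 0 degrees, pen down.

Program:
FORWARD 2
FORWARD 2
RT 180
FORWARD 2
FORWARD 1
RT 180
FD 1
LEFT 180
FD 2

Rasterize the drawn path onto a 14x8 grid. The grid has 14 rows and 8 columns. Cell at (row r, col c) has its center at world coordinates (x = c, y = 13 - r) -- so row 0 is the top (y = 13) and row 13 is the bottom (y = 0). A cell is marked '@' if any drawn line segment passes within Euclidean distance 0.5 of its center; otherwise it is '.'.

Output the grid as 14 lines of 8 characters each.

Answer: ........
........
........
........
...@@@@@
........
........
........
........
........
........
........
........
........

Derivation:
Segment 0: (3,9) -> (5,9)
Segment 1: (5,9) -> (7,9)
Segment 2: (7,9) -> (5,9)
Segment 3: (5,9) -> (4,9)
Segment 4: (4,9) -> (5,9)
Segment 5: (5,9) -> (3,9)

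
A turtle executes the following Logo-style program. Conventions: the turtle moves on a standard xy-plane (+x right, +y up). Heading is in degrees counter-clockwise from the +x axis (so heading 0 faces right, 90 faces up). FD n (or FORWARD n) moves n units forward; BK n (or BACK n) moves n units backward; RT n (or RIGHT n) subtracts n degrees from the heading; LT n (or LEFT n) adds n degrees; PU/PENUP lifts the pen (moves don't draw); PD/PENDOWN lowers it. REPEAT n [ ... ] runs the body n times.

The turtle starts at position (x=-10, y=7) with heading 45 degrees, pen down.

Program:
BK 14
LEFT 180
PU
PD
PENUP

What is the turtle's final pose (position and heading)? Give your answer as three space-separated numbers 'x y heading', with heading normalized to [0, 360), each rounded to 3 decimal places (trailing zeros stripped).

Executing turtle program step by step:
Start: pos=(-10,7), heading=45, pen down
BK 14: (-10,7) -> (-19.899,-2.899) [heading=45, draw]
LT 180: heading 45 -> 225
PU: pen up
PD: pen down
PU: pen up
Final: pos=(-19.899,-2.899), heading=225, 1 segment(s) drawn

Answer: -19.899 -2.899 225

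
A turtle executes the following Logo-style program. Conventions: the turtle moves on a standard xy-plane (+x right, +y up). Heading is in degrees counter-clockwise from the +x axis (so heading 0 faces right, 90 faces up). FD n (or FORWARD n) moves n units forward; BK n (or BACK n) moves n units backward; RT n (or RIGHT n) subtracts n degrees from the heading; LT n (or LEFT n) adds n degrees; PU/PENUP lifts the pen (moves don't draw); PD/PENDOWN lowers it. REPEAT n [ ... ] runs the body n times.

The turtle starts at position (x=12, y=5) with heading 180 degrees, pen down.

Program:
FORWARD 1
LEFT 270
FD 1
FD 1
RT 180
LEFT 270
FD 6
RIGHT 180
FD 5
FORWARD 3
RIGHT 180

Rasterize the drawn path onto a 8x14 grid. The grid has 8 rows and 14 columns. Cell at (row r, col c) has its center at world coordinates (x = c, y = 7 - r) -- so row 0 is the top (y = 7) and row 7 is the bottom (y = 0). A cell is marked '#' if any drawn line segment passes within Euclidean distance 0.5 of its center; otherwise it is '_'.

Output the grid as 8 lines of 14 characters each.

Answer: _____#########
___________#__
___________##_
______________
______________
______________
______________
______________

Derivation:
Segment 0: (12,5) -> (11,5)
Segment 1: (11,5) -> (11,6)
Segment 2: (11,6) -> (11,7)
Segment 3: (11,7) -> (5,7)
Segment 4: (5,7) -> (10,7)
Segment 5: (10,7) -> (13,7)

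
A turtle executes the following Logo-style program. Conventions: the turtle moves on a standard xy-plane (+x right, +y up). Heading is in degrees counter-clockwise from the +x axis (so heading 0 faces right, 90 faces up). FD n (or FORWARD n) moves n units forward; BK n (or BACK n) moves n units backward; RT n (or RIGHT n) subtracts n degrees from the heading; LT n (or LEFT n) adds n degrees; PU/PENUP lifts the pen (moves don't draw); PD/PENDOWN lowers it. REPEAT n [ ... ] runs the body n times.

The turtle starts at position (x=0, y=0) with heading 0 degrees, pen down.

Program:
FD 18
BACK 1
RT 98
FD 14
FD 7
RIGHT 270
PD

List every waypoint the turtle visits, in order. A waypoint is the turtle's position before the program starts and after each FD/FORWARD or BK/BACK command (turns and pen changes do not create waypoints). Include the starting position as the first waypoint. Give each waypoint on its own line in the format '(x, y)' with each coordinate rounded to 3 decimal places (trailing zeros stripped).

Answer: (0, 0)
(18, 0)
(17, 0)
(15.052, -13.864)
(14.077, -20.796)

Derivation:
Executing turtle program step by step:
Start: pos=(0,0), heading=0, pen down
FD 18: (0,0) -> (18,0) [heading=0, draw]
BK 1: (18,0) -> (17,0) [heading=0, draw]
RT 98: heading 0 -> 262
FD 14: (17,0) -> (15.052,-13.864) [heading=262, draw]
FD 7: (15.052,-13.864) -> (14.077,-20.796) [heading=262, draw]
RT 270: heading 262 -> 352
PD: pen down
Final: pos=(14.077,-20.796), heading=352, 4 segment(s) drawn
Waypoints (5 total):
(0, 0)
(18, 0)
(17, 0)
(15.052, -13.864)
(14.077, -20.796)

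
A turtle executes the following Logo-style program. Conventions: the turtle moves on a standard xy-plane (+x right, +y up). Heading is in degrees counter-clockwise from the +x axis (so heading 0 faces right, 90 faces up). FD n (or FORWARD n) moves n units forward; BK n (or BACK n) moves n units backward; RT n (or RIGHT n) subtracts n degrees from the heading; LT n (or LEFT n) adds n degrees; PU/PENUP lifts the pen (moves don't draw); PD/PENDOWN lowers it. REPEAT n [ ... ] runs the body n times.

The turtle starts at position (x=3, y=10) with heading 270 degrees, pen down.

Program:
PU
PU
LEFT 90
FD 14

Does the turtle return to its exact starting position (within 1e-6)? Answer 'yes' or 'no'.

Executing turtle program step by step:
Start: pos=(3,10), heading=270, pen down
PU: pen up
PU: pen up
LT 90: heading 270 -> 0
FD 14: (3,10) -> (17,10) [heading=0, move]
Final: pos=(17,10), heading=0, 0 segment(s) drawn

Start position: (3, 10)
Final position: (17, 10)
Distance = 14; >= 1e-6 -> NOT closed

Answer: no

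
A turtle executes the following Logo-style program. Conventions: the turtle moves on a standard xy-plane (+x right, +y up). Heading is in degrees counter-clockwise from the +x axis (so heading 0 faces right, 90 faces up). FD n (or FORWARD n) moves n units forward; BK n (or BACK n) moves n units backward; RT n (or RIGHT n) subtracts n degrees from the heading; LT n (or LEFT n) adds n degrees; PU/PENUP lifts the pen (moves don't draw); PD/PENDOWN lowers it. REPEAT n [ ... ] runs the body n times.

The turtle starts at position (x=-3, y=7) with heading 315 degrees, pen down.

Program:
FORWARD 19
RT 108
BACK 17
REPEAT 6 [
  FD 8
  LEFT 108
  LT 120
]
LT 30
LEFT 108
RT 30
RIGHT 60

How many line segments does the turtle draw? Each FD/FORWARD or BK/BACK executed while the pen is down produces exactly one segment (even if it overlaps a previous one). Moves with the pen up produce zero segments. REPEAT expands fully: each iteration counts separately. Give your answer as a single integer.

Executing turtle program step by step:
Start: pos=(-3,7), heading=315, pen down
FD 19: (-3,7) -> (10.435,-6.435) [heading=315, draw]
RT 108: heading 315 -> 207
BK 17: (10.435,-6.435) -> (25.582,1.283) [heading=207, draw]
REPEAT 6 [
  -- iteration 1/6 --
  FD 8: (25.582,1.283) -> (18.454,-2.349) [heading=207, draw]
  LT 108: heading 207 -> 315
  LT 120: heading 315 -> 75
  -- iteration 2/6 --
  FD 8: (18.454,-2.349) -> (20.525,5.378) [heading=75, draw]
  LT 108: heading 75 -> 183
  LT 120: heading 183 -> 303
  -- iteration 3/6 --
  FD 8: (20.525,5.378) -> (24.882,-1.331) [heading=303, draw]
  LT 108: heading 303 -> 51
  LT 120: heading 51 -> 171
  -- iteration 4/6 --
  FD 8: (24.882,-1.331) -> (16.98,-0.08) [heading=171, draw]
  LT 108: heading 171 -> 279
  LT 120: heading 279 -> 39
  -- iteration 5/6 --
  FD 8: (16.98,-0.08) -> (23.197,4.955) [heading=39, draw]
  LT 108: heading 39 -> 147
  LT 120: heading 147 -> 267
  -- iteration 6/6 --
  FD 8: (23.197,4.955) -> (22.779,-3.034) [heading=267, draw]
  LT 108: heading 267 -> 15
  LT 120: heading 15 -> 135
]
LT 30: heading 135 -> 165
LT 108: heading 165 -> 273
RT 30: heading 273 -> 243
RT 60: heading 243 -> 183
Final: pos=(22.779,-3.034), heading=183, 8 segment(s) drawn
Segments drawn: 8

Answer: 8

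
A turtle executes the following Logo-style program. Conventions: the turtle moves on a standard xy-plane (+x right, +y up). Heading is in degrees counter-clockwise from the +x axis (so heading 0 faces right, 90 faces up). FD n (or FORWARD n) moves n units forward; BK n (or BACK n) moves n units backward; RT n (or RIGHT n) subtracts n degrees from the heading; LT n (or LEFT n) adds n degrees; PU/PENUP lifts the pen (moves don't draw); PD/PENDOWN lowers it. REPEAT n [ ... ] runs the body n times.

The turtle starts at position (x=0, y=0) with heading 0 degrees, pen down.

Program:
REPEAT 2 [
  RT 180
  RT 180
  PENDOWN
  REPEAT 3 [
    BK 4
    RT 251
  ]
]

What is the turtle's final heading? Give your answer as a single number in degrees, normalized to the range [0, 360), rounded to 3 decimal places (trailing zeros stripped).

Executing turtle program step by step:
Start: pos=(0,0), heading=0, pen down
REPEAT 2 [
  -- iteration 1/2 --
  RT 180: heading 0 -> 180
  RT 180: heading 180 -> 0
  PD: pen down
  REPEAT 3 [
    -- iteration 1/3 --
    BK 4: (0,0) -> (-4,0) [heading=0, draw]
    RT 251: heading 0 -> 109
    -- iteration 2/3 --
    BK 4: (-4,0) -> (-2.698,-3.782) [heading=109, draw]
    RT 251: heading 109 -> 218
    -- iteration 3/3 --
    BK 4: (-2.698,-3.782) -> (0.454,-1.319) [heading=218, draw]
    RT 251: heading 218 -> 327
  ]
  -- iteration 2/2 --
  RT 180: heading 327 -> 147
  RT 180: heading 147 -> 327
  PD: pen down
  REPEAT 3 [
    -- iteration 1/3 --
    BK 4: (0.454,-1.319) -> (-2.9,0.859) [heading=327, draw]
    RT 251: heading 327 -> 76
    -- iteration 2/3 --
    BK 4: (-2.9,0.859) -> (-3.868,-3.022) [heading=76, draw]
    RT 251: heading 76 -> 185
    -- iteration 3/3 --
    BK 4: (-3.868,-3.022) -> (0.117,-2.673) [heading=185, draw]
    RT 251: heading 185 -> 294
  ]
]
Final: pos=(0.117,-2.673), heading=294, 6 segment(s) drawn

Answer: 294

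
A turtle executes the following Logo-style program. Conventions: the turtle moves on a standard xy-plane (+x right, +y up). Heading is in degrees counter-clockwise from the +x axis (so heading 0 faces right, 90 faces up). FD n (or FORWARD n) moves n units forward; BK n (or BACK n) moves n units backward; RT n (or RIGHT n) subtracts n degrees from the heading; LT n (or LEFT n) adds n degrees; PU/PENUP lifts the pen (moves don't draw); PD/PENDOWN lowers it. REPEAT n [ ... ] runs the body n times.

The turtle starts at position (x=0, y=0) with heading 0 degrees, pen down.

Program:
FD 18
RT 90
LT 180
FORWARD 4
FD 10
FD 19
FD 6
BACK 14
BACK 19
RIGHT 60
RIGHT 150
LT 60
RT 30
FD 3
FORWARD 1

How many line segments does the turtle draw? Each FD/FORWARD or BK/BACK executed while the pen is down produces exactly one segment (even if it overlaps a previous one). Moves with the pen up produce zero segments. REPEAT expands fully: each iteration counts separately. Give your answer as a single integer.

Executing turtle program step by step:
Start: pos=(0,0), heading=0, pen down
FD 18: (0,0) -> (18,0) [heading=0, draw]
RT 90: heading 0 -> 270
LT 180: heading 270 -> 90
FD 4: (18,0) -> (18,4) [heading=90, draw]
FD 10: (18,4) -> (18,14) [heading=90, draw]
FD 19: (18,14) -> (18,33) [heading=90, draw]
FD 6: (18,33) -> (18,39) [heading=90, draw]
BK 14: (18,39) -> (18,25) [heading=90, draw]
BK 19: (18,25) -> (18,6) [heading=90, draw]
RT 60: heading 90 -> 30
RT 150: heading 30 -> 240
LT 60: heading 240 -> 300
RT 30: heading 300 -> 270
FD 3: (18,6) -> (18,3) [heading=270, draw]
FD 1: (18,3) -> (18,2) [heading=270, draw]
Final: pos=(18,2), heading=270, 9 segment(s) drawn
Segments drawn: 9

Answer: 9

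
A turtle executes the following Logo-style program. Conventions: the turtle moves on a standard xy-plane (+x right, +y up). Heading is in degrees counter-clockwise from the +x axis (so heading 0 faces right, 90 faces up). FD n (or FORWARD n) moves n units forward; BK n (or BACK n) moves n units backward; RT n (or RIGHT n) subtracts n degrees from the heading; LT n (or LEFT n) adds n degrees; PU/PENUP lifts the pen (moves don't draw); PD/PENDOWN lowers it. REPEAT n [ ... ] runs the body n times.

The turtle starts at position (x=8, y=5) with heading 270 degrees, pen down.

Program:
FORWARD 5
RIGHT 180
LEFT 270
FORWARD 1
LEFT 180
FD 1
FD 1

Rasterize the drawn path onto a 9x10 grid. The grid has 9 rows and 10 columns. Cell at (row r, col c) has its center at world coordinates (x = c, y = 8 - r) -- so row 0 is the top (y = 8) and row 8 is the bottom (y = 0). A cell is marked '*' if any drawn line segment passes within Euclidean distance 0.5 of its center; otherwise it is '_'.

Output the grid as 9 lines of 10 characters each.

Segment 0: (8,5) -> (8,0)
Segment 1: (8,0) -> (9,-0)
Segment 2: (9,-0) -> (8,0)
Segment 3: (8,0) -> (7,0)

Answer: __________
__________
__________
________*_
________*_
________*_
________*_
________*_
_______***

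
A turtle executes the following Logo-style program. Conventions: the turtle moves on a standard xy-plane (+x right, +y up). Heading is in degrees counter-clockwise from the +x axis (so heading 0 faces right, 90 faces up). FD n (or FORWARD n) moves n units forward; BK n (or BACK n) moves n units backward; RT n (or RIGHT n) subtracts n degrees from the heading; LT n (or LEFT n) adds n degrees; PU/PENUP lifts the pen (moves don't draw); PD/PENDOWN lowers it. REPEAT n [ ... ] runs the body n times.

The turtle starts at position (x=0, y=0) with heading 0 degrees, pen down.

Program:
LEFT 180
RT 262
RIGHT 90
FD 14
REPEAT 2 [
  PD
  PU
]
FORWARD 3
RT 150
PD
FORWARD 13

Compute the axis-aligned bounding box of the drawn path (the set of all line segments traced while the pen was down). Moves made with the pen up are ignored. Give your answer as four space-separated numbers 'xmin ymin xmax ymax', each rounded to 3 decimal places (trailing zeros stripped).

Executing turtle program step by step:
Start: pos=(0,0), heading=0, pen down
LT 180: heading 0 -> 180
RT 262: heading 180 -> 278
RT 90: heading 278 -> 188
FD 14: (0,0) -> (-13.864,-1.948) [heading=188, draw]
REPEAT 2 [
  -- iteration 1/2 --
  PD: pen down
  PU: pen up
  -- iteration 2/2 --
  PD: pen down
  PU: pen up
]
FD 3: (-13.864,-1.948) -> (-16.835,-2.366) [heading=188, move]
RT 150: heading 188 -> 38
PD: pen down
FD 13: (-16.835,-2.366) -> (-6.59,5.638) [heading=38, draw]
Final: pos=(-6.59,5.638), heading=38, 2 segment(s) drawn

Segment endpoints: x in {-16.835, -13.864, -6.59, 0}, y in {-2.366, -1.948, 0, 5.638}
xmin=-16.835, ymin=-2.366, xmax=0, ymax=5.638

Answer: -16.835 -2.366 0 5.638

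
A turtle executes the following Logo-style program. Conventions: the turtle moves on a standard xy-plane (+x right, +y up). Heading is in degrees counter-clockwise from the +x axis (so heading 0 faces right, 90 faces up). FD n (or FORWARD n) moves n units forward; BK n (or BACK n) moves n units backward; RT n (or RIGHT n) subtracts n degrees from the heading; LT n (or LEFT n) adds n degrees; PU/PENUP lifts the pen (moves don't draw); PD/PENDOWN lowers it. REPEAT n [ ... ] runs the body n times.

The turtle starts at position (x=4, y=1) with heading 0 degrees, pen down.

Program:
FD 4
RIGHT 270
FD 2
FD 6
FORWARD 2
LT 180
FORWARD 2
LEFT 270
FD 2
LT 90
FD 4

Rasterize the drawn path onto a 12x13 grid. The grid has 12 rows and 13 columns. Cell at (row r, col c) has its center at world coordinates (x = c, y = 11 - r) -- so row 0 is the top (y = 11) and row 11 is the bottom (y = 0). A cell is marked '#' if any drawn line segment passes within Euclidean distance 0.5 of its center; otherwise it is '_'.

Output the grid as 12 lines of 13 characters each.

Segment 0: (4,1) -> (8,1)
Segment 1: (8,1) -> (8,3)
Segment 2: (8,3) -> (8,9)
Segment 3: (8,9) -> (8,11)
Segment 4: (8,11) -> (8,9)
Segment 5: (8,9) -> (6,9)
Segment 6: (6,9) -> (6,5)

Answer: ________#____
________#____
______###____
______#_#____
______#_#____
______#_#____
______#_#____
________#____
________#____
________#____
____#####____
_____________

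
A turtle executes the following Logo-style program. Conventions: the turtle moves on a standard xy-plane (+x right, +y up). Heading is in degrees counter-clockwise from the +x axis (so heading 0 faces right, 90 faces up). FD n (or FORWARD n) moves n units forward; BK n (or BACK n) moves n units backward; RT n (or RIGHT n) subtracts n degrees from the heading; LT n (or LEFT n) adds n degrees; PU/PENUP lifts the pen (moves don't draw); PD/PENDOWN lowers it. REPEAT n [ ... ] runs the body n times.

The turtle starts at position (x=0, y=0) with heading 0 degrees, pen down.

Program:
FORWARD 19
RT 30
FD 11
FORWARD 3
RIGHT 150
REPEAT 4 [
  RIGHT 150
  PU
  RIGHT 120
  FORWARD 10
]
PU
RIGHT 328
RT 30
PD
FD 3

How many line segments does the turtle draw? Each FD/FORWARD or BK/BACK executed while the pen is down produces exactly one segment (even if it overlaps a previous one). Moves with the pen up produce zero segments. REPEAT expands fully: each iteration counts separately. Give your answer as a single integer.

Executing turtle program step by step:
Start: pos=(0,0), heading=0, pen down
FD 19: (0,0) -> (19,0) [heading=0, draw]
RT 30: heading 0 -> 330
FD 11: (19,0) -> (28.526,-5.5) [heading=330, draw]
FD 3: (28.526,-5.5) -> (31.124,-7) [heading=330, draw]
RT 150: heading 330 -> 180
REPEAT 4 [
  -- iteration 1/4 --
  RT 150: heading 180 -> 30
  PU: pen up
  RT 120: heading 30 -> 270
  FD 10: (31.124,-7) -> (31.124,-17) [heading=270, move]
  -- iteration 2/4 --
  RT 150: heading 270 -> 120
  PU: pen up
  RT 120: heading 120 -> 0
  FD 10: (31.124,-17) -> (41.124,-17) [heading=0, move]
  -- iteration 3/4 --
  RT 150: heading 0 -> 210
  PU: pen up
  RT 120: heading 210 -> 90
  FD 10: (41.124,-17) -> (41.124,-7) [heading=90, move]
  -- iteration 4/4 --
  RT 150: heading 90 -> 300
  PU: pen up
  RT 120: heading 300 -> 180
  FD 10: (41.124,-7) -> (31.124,-7) [heading=180, move]
]
PU: pen up
RT 328: heading 180 -> 212
RT 30: heading 212 -> 182
PD: pen down
FD 3: (31.124,-7) -> (28.126,-7.105) [heading=182, draw]
Final: pos=(28.126,-7.105), heading=182, 4 segment(s) drawn
Segments drawn: 4

Answer: 4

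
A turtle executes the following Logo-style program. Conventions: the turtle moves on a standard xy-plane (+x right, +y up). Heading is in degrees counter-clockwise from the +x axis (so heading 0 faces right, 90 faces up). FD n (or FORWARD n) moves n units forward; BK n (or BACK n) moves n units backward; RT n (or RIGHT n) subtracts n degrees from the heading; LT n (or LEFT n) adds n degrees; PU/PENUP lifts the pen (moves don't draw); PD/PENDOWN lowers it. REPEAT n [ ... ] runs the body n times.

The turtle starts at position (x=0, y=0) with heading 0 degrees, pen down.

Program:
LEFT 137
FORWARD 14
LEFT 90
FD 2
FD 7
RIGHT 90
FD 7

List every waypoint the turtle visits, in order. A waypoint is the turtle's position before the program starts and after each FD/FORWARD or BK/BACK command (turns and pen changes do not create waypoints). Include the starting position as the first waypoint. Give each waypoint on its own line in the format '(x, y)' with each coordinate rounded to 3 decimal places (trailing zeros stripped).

Answer: (0, 0)
(-10.239, 9.548)
(-11.603, 8.085)
(-16.377, 2.966)
(-21.496, 7.74)

Derivation:
Executing turtle program step by step:
Start: pos=(0,0), heading=0, pen down
LT 137: heading 0 -> 137
FD 14: (0,0) -> (-10.239,9.548) [heading=137, draw]
LT 90: heading 137 -> 227
FD 2: (-10.239,9.548) -> (-11.603,8.085) [heading=227, draw]
FD 7: (-11.603,8.085) -> (-16.377,2.966) [heading=227, draw]
RT 90: heading 227 -> 137
FD 7: (-16.377,2.966) -> (-21.496,7.74) [heading=137, draw]
Final: pos=(-21.496,7.74), heading=137, 4 segment(s) drawn
Waypoints (5 total):
(0, 0)
(-10.239, 9.548)
(-11.603, 8.085)
(-16.377, 2.966)
(-21.496, 7.74)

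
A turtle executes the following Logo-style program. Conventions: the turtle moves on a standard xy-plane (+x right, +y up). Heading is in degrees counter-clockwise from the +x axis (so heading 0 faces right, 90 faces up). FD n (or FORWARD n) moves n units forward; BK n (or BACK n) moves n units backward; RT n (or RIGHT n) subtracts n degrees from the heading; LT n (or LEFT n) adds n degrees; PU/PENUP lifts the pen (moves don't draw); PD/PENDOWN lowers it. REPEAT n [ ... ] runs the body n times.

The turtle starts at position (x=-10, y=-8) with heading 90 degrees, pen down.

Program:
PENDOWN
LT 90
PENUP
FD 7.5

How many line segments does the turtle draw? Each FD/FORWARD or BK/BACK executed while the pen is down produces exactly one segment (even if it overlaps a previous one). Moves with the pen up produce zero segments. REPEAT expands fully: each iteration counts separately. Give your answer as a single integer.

Executing turtle program step by step:
Start: pos=(-10,-8), heading=90, pen down
PD: pen down
LT 90: heading 90 -> 180
PU: pen up
FD 7.5: (-10,-8) -> (-17.5,-8) [heading=180, move]
Final: pos=(-17.5,-8), heading=180, 0 segment(s) drawn
Segments drawn: 0

Answer: 0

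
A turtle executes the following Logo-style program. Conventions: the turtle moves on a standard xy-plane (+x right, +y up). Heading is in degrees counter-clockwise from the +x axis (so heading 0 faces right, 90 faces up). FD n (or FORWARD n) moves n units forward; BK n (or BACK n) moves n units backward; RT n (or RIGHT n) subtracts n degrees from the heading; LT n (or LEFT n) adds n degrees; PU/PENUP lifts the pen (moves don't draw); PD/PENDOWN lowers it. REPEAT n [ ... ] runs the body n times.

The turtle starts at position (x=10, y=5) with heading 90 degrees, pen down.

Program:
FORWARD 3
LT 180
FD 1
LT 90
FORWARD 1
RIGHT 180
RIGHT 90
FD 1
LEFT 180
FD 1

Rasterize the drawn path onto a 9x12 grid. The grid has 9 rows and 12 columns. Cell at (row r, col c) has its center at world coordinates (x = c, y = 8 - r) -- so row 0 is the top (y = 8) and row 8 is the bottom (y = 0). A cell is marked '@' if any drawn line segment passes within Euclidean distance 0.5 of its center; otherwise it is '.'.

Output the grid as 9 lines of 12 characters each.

Segment 0: (10,5) -> (10,8)
Segment 1: (10,8) -> (10,7)
Segment 2: (10,7) -> (11,7)
Segment 3: (11,7) -> (11,8)
Segment 4: (11,8) -> (11,7)

Answer: ..........@@
..........@@
..........@.
..........@.
............
............
............
............
............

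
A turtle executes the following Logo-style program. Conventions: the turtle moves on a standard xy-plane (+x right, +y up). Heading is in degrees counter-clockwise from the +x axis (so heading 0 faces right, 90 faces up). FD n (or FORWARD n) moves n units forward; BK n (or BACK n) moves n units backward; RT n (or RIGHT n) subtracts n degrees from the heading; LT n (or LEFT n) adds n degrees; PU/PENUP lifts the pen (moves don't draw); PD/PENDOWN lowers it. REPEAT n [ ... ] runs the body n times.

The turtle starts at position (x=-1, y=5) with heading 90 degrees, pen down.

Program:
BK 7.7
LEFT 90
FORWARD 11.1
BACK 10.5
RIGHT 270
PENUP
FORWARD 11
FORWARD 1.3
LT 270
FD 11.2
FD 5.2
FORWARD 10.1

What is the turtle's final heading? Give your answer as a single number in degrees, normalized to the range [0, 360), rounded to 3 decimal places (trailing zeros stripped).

Executing turtle program step by step:
Start: pos=(-1,5), heading=90, pen down
BK 7.7: (-1,5) -> (-1,-2.7) [heading=90, draw]
LT 90: heading 90 -> 180
FD 11.1: (-1,-2.7) -> (-12.1,-2.7) [heading=180, draw]
BK 10.5: (-12.1,-2.7) -> (-1.6,-2.7) [heading=180, draw]
RT 270: heading 180 -> 270
PU: pen up
FD 11: (-1.6,-2.7) -> (-1.6,-13.7) [heading=270, move]
FD 1.3: (-1.6,-13.7) -> (-1.6,-15) [heading=270, move]
LT 270: heading 270 -> 180
FD 11.2: (-1.6,-15) -> (-12.8,-15) [heading=180, move]
FD 5.2: (-12.8,-15) -> (-18,-15) [heading=180, move]
FD 10.1: (-18,-15) -> (-28.1,-15) [heading=180, move]
Final: pos=(-28.1,-15), heading=180, 3 segment(s) drawn

Answer: 180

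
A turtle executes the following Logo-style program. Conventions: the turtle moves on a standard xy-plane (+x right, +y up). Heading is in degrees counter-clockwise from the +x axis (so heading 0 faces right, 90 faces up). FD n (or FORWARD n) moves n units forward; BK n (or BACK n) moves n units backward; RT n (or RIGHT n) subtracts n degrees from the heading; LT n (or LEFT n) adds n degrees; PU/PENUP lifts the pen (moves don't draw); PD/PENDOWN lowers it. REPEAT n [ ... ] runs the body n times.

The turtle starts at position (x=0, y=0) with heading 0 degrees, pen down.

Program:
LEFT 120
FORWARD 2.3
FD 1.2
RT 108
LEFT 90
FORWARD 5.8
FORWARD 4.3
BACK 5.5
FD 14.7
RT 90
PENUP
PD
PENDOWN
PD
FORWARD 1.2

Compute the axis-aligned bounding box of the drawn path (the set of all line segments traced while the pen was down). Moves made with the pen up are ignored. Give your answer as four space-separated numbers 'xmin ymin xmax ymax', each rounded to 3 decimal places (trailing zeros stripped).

Executing turtle program step by step:
Start: pos=(0,0), heading=0, pen down
LT 120: heading 0 -> 120
FD 2.3: (0,0) -> (-1.15,1.992) [heading=120, draw]
FD 1.2: (-1.15,1.992) -> (-1.75,3.031) [heading=120, draw]
RT 108: heading 120 -> 12
LT 90: heading 12 -> 102
FD 5.8: (-1.75,3.031) -> (-2.956,8.704) [heading=102, draw]
FD 4.3: (-2.956,8.704) -> (-3.85,12.91) [heading=102, draw]
BK 5.5: (-3.85,12.91) -> (-2.706,7.531) [heading=102, draw]
FD 14.7: (-2.706,7.531) -> (-5.763,21.909) [heading=102, draw]
RT 90: heading 102 -> 12
PU: pen up
PD: pen down
PD: pen down
PD: pen down
FD 1.2: (-5.763,21.909) -> (-4.589,22.159) [heading=12, draw]
Final: pos=(-4.589,22.159), heading=12, 7 segment(s) drawn

Segment endpoints: x in {-5.763, -4.589, -3.85, -2.956, -2.706, -1.75, -1.15, 0}, y in {0, 1.992, 3.031, 7.531, 8.704, 12.91, 21.909, 22.159}
xmin=-5.763, ymin=0, xmax=0, ymax=22.159

Answer: -5.763 0 0 22.159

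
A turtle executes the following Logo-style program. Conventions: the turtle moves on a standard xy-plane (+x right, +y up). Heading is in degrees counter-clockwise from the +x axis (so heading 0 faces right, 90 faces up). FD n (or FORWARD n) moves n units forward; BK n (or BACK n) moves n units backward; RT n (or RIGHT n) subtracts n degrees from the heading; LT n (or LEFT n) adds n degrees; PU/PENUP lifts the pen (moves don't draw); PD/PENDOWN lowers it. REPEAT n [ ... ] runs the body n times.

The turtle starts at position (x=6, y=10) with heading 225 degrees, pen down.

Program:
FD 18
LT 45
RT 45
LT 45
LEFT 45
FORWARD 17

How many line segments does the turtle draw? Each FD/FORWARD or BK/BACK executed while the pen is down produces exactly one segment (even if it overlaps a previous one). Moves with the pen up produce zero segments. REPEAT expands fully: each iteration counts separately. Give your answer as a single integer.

Executing turtle program step by step:
Start: pos=(6,10), heading=225, pen down
FD 18: (6,10) -> (-6.728,-2.728) [heading=225, draw]
LT 45: heading 225 -> 270
RT 45: heading 270 -> 225
LT 45: heading 225 -> 270
LT 45: heading 270 -> 315
FD 17: (-6.728,-2.728) -> (5.293,-14.749) [heading=315, draw]
Final: pos=(5.293,-14.749), heading=315, 2 segment(s) drawn
Segments drawn: 2

Answer: 2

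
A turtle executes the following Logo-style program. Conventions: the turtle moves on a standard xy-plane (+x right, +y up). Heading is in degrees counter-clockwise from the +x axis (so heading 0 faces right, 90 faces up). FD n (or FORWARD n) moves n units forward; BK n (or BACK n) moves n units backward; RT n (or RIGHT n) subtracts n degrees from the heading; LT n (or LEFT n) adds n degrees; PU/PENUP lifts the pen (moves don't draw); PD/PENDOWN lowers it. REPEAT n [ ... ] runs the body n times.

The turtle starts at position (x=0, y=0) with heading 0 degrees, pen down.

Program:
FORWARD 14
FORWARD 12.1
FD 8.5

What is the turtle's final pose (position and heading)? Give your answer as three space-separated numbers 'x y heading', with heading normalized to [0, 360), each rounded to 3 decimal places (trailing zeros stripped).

Executing turtle program step by step:
Start: pos=(0,0), heading=0, pen down
FD 14: (0,0) -> (14,0) [heading=0, draw]
FD 12.1: (14,0) -> (26.1,0) [heading=0, draw]
FD 8.5: (26.1,0) -> (34.6,0) [heading=0, draw]
Final: pos=(34.6,0), heading=0, 3 segment(s) drawn

Answer: 34.6 0 0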